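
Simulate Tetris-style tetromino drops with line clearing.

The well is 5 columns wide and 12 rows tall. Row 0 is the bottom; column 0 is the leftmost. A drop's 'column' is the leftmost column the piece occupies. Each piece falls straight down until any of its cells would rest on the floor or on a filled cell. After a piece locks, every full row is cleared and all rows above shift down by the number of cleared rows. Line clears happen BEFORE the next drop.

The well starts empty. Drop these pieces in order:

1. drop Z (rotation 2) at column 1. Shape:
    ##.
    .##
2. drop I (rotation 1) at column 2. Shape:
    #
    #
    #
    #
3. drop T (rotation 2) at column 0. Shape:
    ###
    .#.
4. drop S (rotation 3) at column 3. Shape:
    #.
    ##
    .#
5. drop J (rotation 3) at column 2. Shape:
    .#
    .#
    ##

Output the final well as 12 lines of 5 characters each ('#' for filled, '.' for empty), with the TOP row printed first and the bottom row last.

Drop 1: Z rot2 at col 1 lands with bottom-row=0; cleared 0 line(s) (total 0); column heights now [0 2 2 1 0], max=2
Drop 2: I rot1 at col 2 lands with bottom-row=2; cleared 0 line(s) (total 0); column heights now [0 2 6 1 0], max=6
Drop 3: T rot2 at col 0 lands with bottom-row=5; cleared 0 line(s) (total 0); column heights now [7 7 7 1 0], max=7
Drop 4: S rot3 at col 3 lands with bottom-row=0; cleared 0 line(s) (total 0); column heights now [7 7 7 3 2], max=7
Drop 5: J rot3 at col 2 lands with bottom-row=7; cleared 0 line(s) (total 0); column heights now [7 7 8 10 2], max=10

Answer: .....
.....
...#.
...#.
..##.
###..
.##..
..#..
..#..
..##.
.####
..###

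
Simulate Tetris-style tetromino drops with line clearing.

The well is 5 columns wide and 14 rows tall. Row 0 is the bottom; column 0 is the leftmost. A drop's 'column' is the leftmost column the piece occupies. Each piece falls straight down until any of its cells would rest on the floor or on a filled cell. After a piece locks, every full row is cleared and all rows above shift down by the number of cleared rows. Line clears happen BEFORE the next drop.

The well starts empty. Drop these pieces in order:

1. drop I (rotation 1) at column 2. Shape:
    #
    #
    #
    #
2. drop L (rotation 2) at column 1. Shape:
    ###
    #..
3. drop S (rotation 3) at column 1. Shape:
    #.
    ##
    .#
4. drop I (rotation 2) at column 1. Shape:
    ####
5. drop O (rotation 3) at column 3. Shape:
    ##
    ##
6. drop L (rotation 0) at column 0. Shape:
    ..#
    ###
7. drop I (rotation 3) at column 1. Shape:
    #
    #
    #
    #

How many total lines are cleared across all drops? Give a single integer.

Drop 1: I rot1 at col 2 lands with bottom-row=0; cleared 0 line(s) (total 0); column heights now [0 0 4 0 0], max=4
Drop 2: L rot2 at col 1 lands with bottom-row=3; cleared 0 line(s) (total 0); column heights now [0 5 5 5 0], max=5
Drop 3: S rot3 at col 1 lands with bottom-row=5; cleared 0 line(s) (total 0); column heights now [0 8 7 5 0], max=8
Drop 4: I rot2 at col 1 lands with bottom-row=8; cleared 0 line(s) (total 0); column heights now [0 9 9 9 9], max=9
Drop 5: O rot3 at col 3 lands with bottom-row=9; cleared 0 line(s) (total 0); column heights now [0 9 9 11 11], max=11
Drop 6: L rot0 at col 0 lands with bottom-row=9; cleared 1 line(s) (total 1); column heights now [0 9 10 10 10], max=10
Drop 7: I rot3 at col 1 lands with bottom-row=9; cleared 0 line(s) (total 1); column heights now [0 13 10 10 10], max=13

Answer: 1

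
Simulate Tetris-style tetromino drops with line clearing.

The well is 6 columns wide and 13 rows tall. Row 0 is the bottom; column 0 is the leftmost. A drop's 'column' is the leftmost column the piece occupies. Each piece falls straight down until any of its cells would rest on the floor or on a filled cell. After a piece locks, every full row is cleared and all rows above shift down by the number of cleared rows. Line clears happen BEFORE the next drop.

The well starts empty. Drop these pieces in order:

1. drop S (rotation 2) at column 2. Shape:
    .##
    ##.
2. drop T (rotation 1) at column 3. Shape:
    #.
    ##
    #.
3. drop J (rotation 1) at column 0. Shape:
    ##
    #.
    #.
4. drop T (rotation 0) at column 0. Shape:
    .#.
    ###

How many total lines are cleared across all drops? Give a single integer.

Answer: 0

Derivation:
Drop 1: S rot2 at col 2 lands with bottom-row=0; cleared 0 line(s) (total 0); column heights now [0 0 1 2 2 0], max=2
Drop 2: T rot1 at col 3 lands with bottom-row=2; cleared 0 line(s) (total 0); column heights now [0 0 1 5 4 0], max=5
Drop 3: J rot1 at col 0 lands with bottom-row=0; cleared 0 line(s) (total 0); column heights now [3 3 1 5 4 0], max=5
Drop 4: T rot0 at col 0 lands with bottom-row=3; cleared 0 line(s) (total 0); column heights now [4 5 4 5 4 0], max=5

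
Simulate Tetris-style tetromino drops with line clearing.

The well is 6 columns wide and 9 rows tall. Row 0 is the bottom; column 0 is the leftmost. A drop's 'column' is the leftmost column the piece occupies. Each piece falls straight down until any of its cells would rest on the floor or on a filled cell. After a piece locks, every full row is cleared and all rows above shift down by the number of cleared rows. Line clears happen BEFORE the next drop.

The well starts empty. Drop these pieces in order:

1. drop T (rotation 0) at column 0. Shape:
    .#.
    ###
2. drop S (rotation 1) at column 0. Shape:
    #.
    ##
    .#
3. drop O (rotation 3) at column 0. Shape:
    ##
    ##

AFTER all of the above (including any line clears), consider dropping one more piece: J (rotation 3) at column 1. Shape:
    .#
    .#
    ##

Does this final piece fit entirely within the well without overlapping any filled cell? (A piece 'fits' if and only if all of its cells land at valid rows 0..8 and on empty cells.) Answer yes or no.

Drop 1: T rot0 at col 0 lands with bottom-row=0; cleared 0 line(s) (total 0); column heights now [1 2 1 0 0 0], max=2
Drop 2: S rot1 at col 0 lands with bottom-row=2; cleared 0 line(s) (total 0); column heights now [5 4 1 0 0 0], max=5
Drop 3: O rot3 at col 0 lands with bottom-row=5; cleared 0 line(s) (total 0); column heights now [7 7 1 0 0 0], max=7
Test piece J rot3 at col 1 (width 2): heights before test = [7 7 1 0 0 0]; fits = False

Answer: no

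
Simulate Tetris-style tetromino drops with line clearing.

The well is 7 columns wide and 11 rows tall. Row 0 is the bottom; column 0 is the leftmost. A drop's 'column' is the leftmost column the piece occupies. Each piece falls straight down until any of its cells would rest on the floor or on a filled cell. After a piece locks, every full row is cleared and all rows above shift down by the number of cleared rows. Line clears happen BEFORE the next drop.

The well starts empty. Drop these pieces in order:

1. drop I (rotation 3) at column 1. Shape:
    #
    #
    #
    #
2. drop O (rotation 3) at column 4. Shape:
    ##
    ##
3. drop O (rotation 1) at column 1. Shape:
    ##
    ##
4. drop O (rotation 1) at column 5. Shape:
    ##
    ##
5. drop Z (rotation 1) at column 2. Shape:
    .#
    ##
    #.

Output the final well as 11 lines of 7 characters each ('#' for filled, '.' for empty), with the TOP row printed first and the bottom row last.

Answer: .......
.......
...#...
..##...
..#....
.##....
.##....
.#...##
.#...##
.#..##.
.#..##.

Derivation:
Drop 1: I rot3 at col 1 lands with bottom-row=0; cleared 0 line(s) (total 0); column heights now [0 4 0 0 0 0 0], max=4
Drop 2: O rot3 at col 4 lands with bottom-row=0; cleared 0 line(s) (total 0); column heights now [0 4 0 0 2 2 0], max=4
Drop 3: O rot1 at col 1 lands with bottom-row=4; cleared 0 line(s) (total 0); column heights now [0 6 6 0 2 2 0], max=6
Drop 4: O rot1 at col 5 lands with bottom-row=2; cleared 0 line(s) (total 0); column heights now [0 6 6 0 2 4 4], max=6
Drop 5: Z rot1 at col 2 lands with bottom-row=6; cleared 0 line(s) (total 0); column heights now [0 6 8 9 2 4 4], max=9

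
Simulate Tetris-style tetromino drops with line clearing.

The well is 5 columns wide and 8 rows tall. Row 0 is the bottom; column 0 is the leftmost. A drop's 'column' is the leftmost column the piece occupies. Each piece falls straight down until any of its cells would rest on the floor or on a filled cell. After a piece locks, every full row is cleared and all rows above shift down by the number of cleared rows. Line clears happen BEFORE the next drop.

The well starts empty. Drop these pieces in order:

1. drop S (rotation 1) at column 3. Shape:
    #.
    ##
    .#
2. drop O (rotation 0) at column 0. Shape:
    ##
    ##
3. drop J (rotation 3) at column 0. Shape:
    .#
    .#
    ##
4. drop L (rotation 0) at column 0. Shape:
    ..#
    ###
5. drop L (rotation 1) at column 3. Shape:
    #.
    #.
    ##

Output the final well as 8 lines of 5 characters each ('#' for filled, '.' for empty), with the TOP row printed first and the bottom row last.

Answer: .....
..#..
####.
.#.#.
.#.##
##.#.
##.##
##..#

Derivation:
Drop 1: S rot1 at col 3 lands with bottom-row=0; cleared 0 line(s) (total 0); column heights now [0 0 0 3 2], max=3
Drop 2: O rot0 at col 0 lands with bottom-row=0; cleared 0 line(s) (total 0); column heights now [2 2 0 3 2], max=3
Drop 3: J rot3 at col 0 lands with bottom-row=2; cleared 0 line(s) (total 0); column heights now [3 5 0 3 2], max=5
Drop 4: L rot0 at col 0 lands with bottom-row=5; cleared 0 line(s) (total 0); column heights now [6 6 7 3 2], max=7
Drop 5: L rot1 at col 3 lands with bottom-row=3; cleared 0 line(s) (total 0); column heights now [6 6 7 6 4], max=7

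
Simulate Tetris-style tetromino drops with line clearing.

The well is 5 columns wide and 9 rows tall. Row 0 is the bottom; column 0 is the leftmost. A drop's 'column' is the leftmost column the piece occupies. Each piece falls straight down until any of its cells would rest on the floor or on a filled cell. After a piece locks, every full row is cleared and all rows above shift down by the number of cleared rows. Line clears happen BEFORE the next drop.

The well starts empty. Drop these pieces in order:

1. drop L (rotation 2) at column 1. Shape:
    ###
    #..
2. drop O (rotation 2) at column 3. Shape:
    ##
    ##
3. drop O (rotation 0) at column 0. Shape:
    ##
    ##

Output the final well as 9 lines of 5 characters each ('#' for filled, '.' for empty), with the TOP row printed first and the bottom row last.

Drop 1: L rot2 at col 1 lands with bottom-row=0; cleared 0 line(s) (total 0); column heights now [0 2 2 2 0], max=2
Drop 2: O rot2 at col 3 lands with bottom-row=2; cleared 0 line(s) (total 0); column heights now [0 2 2 4 4], max=4
Drop 3: O rot0 at col 0 lands with bottom-row=2; cleared 0 line(s) (total 0); column heights now [4 4 2 4 4], max=4

Answer: .....
.....
.....
.....
.....
##.##
##.##
.###.
.#...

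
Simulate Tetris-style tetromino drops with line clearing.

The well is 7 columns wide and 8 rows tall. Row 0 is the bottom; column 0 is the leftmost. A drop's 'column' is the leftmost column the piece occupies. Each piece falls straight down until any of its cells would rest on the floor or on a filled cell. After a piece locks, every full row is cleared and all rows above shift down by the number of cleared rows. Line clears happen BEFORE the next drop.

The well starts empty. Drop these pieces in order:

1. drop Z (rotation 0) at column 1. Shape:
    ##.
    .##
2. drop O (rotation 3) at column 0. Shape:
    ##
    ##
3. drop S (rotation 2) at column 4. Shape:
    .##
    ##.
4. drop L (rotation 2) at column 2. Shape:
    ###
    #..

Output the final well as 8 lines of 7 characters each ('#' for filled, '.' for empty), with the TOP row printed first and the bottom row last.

Drop 1: Z rot0 at col 1 lands with bottom-row=0; cleared 0 line(s) (total 0); column heights now [0 2 2 1 0 0 0], max=2
Drop 2: O rot3 at col 0 lands with bottom-row=2; cleared 0 line(s) (total 0); column heights now [4 4 2 1 0 0 0], max=4
Drop 3: S rot2 at col 4 lands with bottom-row=0; cleared 0 line(s) (total 0); column heights now [4 4 2 1 1 2 2], max=4
Drop 4: L rot2 at col 2 lands with bottom-row=2; cleared 0 line(s) (total 0); column heights now [4 4 4 4 4 2 2], max=4

Answer: .......
.......
.......
.......
#####..
###....
.##..##
..####.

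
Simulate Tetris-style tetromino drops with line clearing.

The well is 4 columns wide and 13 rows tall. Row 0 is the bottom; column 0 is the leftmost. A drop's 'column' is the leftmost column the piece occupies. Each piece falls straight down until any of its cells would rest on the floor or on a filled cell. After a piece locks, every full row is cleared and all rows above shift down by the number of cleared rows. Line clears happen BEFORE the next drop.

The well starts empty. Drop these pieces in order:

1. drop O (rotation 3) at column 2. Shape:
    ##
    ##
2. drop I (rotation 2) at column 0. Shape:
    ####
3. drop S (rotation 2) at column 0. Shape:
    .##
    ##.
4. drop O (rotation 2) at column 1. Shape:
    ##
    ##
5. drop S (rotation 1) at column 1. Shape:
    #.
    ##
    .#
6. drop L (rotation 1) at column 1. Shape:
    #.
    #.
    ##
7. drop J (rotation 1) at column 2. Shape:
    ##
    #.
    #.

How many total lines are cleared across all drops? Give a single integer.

Drop 1: O rot3 at col 2 lands with bottom-row=0; cleared 0 line(s) (total 0); column heights now [0 0 2 2], max=2
Drop 2: I rot2 at col 0 lands with bottom-row=2; cleared 1 line(s) (total 1); column heights now [0 0 2 2], max=2
Drop 3: S rot2 at col 0 lands with bottom-row=1; cleared 1 line(s) (total 2); column heights now [0 2 2 1], max=2
Drop 4: O rot2 at col 1 lands with bottom-row=2; cleared 0 line(s) (total 2); column heights now [0 4 4 1], max=4
Drop 5: S rot1 at col 1 lands with bottom-row=4; cleared 0 line(s) (total 2); column heights now [0 7 6 1], max=7
Drop 6: L rot1 at col 1 lands with bottom-row=7; cleared 0 line(s) (total 2); column heights now [0 10 8 1], max=10
Drop 7: J rot1 at col 2 lands with bottom-row=8; cleared 0 line(s) (total 2); column heights now [0 10 11 11], max=11

Answer: 2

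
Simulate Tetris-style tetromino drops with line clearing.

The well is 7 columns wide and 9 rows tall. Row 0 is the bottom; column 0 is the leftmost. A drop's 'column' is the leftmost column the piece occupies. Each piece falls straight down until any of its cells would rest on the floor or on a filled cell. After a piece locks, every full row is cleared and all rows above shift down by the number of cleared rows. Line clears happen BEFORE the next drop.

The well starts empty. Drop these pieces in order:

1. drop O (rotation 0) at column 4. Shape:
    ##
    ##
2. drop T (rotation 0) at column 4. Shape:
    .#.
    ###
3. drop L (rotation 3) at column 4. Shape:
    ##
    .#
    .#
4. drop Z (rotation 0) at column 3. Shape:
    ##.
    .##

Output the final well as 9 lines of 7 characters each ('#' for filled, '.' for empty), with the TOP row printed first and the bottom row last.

Drop 1: O rot0 at col 4 lands with bottom-row=0; cleared 0 line(s) (total 0); column heights now [0 0 0 0 2 2 0], max=2
Drop 2: T rot0 at col 4 lands with bottom-row=2; cleared 0 line(s) (total 0); column heights now [0 0 0 0 3 4 3], max=4
Drop 3: L rot3 at col 4 lands with bottom-row=4; cleared 0 line(s) (total 0); column heights now [0 0 0 0 7 7 3], max=7
Drop 4: Z rot0 at col 3 lands with bottom-row=7; cleared 0 line(s) (total 0); column heights now [0 0 0 9 9 8 3], max=9

Answer: ...##..
....##.
....##.
.....#.
.....#.
.....#.
....###
....##.
....##.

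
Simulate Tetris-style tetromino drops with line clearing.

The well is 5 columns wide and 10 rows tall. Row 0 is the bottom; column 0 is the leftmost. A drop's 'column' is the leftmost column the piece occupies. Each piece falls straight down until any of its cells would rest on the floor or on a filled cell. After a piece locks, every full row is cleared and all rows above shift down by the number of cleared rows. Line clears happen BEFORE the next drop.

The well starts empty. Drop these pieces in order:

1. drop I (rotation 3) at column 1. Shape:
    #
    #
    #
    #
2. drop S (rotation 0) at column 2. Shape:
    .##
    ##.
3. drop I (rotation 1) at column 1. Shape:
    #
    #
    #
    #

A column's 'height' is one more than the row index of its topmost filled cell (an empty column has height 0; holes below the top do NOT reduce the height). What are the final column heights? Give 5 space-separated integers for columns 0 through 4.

Drop 1: I rot3 at col 1 lands with bottom-row=0; cleared 0 line(s) (total 0); column heights now [0 4 0 0 0], max=4
Drop 2: S rot0 at col 2 lands with bottom-row=0; cleared 0 line(s) (total 0); column heights now [0 4 1 2 2], max=4
Drop 3: I rot1 at col 1 lands with bottom-row=4; cleared 0 line(s) (total 0); column heights now [0 8 1 2 2], max=8

Answer: 0 8 1 2 2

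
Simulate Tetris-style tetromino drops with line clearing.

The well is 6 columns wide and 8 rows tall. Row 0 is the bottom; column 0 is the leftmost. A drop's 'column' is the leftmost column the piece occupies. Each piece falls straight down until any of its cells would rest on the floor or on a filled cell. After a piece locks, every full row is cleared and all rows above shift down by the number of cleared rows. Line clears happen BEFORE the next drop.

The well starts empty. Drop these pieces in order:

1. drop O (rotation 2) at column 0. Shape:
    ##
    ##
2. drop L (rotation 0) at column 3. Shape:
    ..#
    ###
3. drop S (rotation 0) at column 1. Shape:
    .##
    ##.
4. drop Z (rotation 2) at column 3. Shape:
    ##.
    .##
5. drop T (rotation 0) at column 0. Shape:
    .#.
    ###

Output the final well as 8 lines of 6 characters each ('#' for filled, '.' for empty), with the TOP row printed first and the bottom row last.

Answer: ......
......
.#....
#####.
..####
.##...
##...#
##.###

Derivation:
Drop 1: O rot2 at col 0 lands with bottom-row=0; cleared 0 line(s) (total 0); column heights now [2 2 0 0 0 0], max=2
Drop 2: L rot0 at col 3 lands with bottom-row=0; cleared 0 line(s) (total 0); column heights now [2 2 0 1 1 2], max=2
Drop 3: S rot0 at col 1 lands with bottom-row=2; cleared 0 line(s) (total 0); column heights now [2 3 4 4 1 2], max=4
Drop 4: Z rot2 at col 3 lands with bottom-row=3; cleared 0 line(s) (total 0); column heights now [2 3 4 5 5 4], max=5
Drop 5: T rot0 at col 0 lands with bottom-row=4; cleared 0 line(s) (total 0); column heights now [5 6 5 5 5 4], max=6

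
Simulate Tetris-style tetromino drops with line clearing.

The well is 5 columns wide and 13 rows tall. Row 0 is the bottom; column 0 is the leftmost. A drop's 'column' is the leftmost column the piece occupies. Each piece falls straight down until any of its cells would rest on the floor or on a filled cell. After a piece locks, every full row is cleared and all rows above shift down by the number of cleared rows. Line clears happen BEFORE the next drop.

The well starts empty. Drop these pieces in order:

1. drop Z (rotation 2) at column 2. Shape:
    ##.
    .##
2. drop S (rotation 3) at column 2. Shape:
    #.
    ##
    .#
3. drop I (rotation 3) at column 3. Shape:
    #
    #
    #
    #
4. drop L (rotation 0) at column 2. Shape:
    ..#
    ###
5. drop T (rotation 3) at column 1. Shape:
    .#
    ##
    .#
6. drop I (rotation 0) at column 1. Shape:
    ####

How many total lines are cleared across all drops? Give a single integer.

Answer: 0

Derivation:
Drop 1: Z rot2 at col 2 lands with bottom-row=0; cleared 0 line(s) (total 0); column heights now [0 0 2 2 1], max=2
Drop 2: S rot3 at col 2 lands with bottom-row=2; cleared 0 line(s) (total 0); column heights now [0 0 5 4 1], max=5
Drop 3: I rot3 at col 3 lands with bottom-row=4; cleared 0 line(s) (total 0); column heights now [0 0 5 8 1], max=8
Drop 4: L rot0 at col 2 lands with bottom-row=8; cleared 0 line(s) (total 0); column heights now [0 0 9 9 10], max=10
Drop 5: T rot3 at col 1 lands with bottom-row=9; cleared 0 line(s) (total 0); column heights now [0 11 12 9 10], max=12
Drop 6: I rot0 at col 1 lands with bottom-row=12; cleared 0 line(s) (total 0); column heights now [0 13 13 13 13], max=13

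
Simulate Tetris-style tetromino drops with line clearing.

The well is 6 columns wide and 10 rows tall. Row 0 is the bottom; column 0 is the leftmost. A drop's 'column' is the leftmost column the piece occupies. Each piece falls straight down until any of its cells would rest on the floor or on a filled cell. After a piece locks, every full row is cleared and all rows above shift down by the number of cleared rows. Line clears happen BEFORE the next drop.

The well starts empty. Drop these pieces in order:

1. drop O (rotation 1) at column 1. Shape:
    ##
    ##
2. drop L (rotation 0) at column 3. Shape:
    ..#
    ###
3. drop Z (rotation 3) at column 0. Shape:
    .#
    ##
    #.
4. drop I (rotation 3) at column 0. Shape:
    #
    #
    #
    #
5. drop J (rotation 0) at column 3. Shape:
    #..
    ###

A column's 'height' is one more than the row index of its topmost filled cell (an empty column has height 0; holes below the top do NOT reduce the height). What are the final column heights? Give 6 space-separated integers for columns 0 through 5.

Answer: 7 4 2 4 3 3

Derivation:
Drop 1: O rot1 at col 1 lands with bottom-row=0; cleared 0 line(s) (total 0); column heights now [0 2 2 0 0 0], max=2
Drop 2: L rot0 at col 3 lands with bottom-row=0; cleared 0 line(s) (total 0); column heights now [0 2 2 1 1 2], max=2
Drop 3: Z rot3 at col 0 lands with bottom-row=1; cleared 0 line(s) (total 0); column heights now [3 4 2 1 1 2], max=4
Drop 4: I rot3 at col 0 lands with bottom-row=3; cleared 0 line(s) (total 0); column heights now [7 4 2 1 1 2], max=7
Drop 5: J rot0 at col 3 lands with bottom-row=2; cleared 0 line(s) (total 0); column heights now [7 4 2 4 3 3], max=7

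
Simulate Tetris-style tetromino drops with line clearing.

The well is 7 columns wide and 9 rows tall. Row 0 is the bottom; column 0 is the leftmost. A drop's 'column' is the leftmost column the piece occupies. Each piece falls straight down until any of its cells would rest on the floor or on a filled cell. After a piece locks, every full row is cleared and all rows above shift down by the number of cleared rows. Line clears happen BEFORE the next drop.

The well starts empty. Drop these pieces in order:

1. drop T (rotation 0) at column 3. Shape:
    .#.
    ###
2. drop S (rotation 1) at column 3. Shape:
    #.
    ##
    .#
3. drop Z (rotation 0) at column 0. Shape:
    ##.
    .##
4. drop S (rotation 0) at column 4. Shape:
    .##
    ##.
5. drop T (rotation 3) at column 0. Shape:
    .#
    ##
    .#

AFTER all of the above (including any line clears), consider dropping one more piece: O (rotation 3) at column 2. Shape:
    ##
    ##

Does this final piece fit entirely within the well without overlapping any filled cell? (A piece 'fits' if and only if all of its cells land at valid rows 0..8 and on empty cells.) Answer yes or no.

Drop 1: T rot0 at col 3 lands with bottom-row=0; cleared 0 line(s) (total 0); column heights now [0 0 0 1 2 1 0], max=2
Drop 2: S rot1 at col 3 lands with bottom-row=2; cleared 0 line(s) (total 0); column heights now [0 0 0 5 4 1 0], max=5
Drop 3: Z rot0 at col 0 lands with bottom-row=0; cleared 0 line(s) (total 0); column heights now [2 2 1 5 4 1 0], max=5
Drop 4: S rot0 at col 4 lands with bottom-row=4; cleared 0 line(s) (total 0); column heights now [2 2 1 5 5 6 6], max=6
Drop 5: T rot3 at col 0 lands with bottom-row=2; cleared 0 line(s) (total 0); column heights now [4 5 1 5 5 6 6], max=6
Test piece O rot3 at col 2 (width 2): heights before test = [4 5 1 5 5 6 6]; fits = True

Answer: yes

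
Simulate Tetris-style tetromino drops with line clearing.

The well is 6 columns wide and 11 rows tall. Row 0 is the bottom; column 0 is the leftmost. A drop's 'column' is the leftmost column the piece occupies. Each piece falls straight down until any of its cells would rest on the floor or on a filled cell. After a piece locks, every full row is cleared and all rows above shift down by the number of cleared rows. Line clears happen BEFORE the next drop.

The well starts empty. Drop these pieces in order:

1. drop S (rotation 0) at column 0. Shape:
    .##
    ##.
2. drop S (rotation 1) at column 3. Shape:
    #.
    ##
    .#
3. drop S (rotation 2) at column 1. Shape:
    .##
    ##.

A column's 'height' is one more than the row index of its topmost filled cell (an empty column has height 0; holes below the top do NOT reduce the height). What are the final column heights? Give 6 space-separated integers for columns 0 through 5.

Drop 1: S rot0 at col 0 lands with bottom-row=0; cleared 0 line(s) (total 0); column heights now [1 2 2 0 0 0], max=2
Drop 2: S rot1 at col 3 lands with bottom-row=0; cleared 0 line(s) (total 0); column heights now [1 2 2 3 2 0], max=3
Drop 3: S rot2 at col 1 lands with bottom-row=2; cleared 0 line(s) (total 0); column heights now [1 3 4 4 2 0], max=4

Answer: 1 3 4 4 2 0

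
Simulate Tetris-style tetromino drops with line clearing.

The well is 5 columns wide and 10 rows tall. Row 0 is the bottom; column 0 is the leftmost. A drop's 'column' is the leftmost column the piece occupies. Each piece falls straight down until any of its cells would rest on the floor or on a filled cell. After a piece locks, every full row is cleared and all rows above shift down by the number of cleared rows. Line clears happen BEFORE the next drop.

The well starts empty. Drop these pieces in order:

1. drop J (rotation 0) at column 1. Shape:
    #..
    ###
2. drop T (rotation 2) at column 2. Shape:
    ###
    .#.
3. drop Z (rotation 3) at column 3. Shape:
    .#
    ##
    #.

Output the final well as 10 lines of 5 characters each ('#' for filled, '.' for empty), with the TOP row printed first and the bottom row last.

Answer: .....
.....
.....
.....
....#
...##
...#.
..###
.#.#.
.###.

Derivation:
Drop 1: J rot0 at col 1 lands with bottom-row=0; cleared 0 line(s) (total 0); column heights now [0 2 1 1 0], max=2
Drop 2: T rot2 at col 2 lands with bottom-row=1; cleared 0 line(s) (total 0); column heights now [0 2 3 3 3], max=3
Drop 3: Z rot3 at col 3 lands with bottom-row=3; cleared 0 line(s) (total 0); column heights now [0 2 3 5 6], max=6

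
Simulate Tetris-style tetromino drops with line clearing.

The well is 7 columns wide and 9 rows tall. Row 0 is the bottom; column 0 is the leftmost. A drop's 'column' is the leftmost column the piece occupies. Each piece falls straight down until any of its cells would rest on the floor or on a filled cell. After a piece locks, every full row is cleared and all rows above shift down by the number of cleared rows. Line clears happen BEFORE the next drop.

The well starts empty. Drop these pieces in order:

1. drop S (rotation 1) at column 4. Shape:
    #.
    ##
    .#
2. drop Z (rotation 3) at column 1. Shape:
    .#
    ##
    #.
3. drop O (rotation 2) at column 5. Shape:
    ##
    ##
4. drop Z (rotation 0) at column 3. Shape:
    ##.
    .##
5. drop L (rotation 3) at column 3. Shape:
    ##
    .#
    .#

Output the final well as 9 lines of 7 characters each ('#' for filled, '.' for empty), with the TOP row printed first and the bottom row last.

Answer: ...##..
....#..
....#..
...##..
....##.
.....##
..#.###
.##.##.
.#...#.

Derivation:
Drop 1: S rot1 at col 4 lands with bottom-row=0; cleared 0 line(s) (total 0); column heights now [0 0 0 0 3 2 0], max=3
Drop 2: Z rot3 at col 1 lands with bottom-row=0; cleared 0 line(s) (total 0); column heights now [0 2 3 0 3 2 0], max=3
Drop 3: O rot2 at col 5 lands with bottom-row=2; cleared 0 line(s) (total 0); column heights now [0 2 3 0 3 4 4], max=4
Drop 4: Z rot0 at col 3 lands with bottom-row=4; cleared 0 line(s) (total 0); column heights now [0 2 3 6 6 5 4], max=6
Drop 5: L rot3 at col 3 lands with bottom-row=6; cleared 0 line(s) (total 0); column heights now [0 2 3 9 9 5 4], max=9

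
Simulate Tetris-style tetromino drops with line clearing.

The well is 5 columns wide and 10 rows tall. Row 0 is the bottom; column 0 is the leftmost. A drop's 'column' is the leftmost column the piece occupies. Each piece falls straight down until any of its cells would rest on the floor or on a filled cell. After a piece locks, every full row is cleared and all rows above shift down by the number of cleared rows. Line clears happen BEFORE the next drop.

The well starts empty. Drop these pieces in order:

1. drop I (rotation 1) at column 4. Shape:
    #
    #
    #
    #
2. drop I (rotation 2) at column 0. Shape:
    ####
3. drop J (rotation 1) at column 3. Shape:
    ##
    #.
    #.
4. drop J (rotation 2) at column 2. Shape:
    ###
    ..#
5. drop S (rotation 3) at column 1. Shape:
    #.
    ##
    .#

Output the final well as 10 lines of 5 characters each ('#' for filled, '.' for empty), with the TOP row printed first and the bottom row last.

Answer: .....
.#...
.##..
..#..
..###
....#
...##
...##
...##
....#

Derivation:
Drop 1: I rot1 at col 4 lands with bottom-row=0; cleared 0 line(s) (total 0); column heights now [0 0 0 0 4], max=4
Drop 2: I rot2 at col 0 lands with bottom-row=0; cleared 1 line(s) (total 1); column heights now [0 0 0 0 3], max=3
Drop 3: J rot1 at col 3 lands with bottom-row=1; cleared 0 line(s) (total 1); column heights now [0 0 0 4 4], max=4
Drop 4: J rot2 at col 2 lands with bottom-row=4; cleared 0 line(s) (total 1); column heights now [0 0 6 6 6], max=6
Drop 5: S rot3 at col 1 lands with bottom-row=6; cleared 0 line(s) (total 1); column heights now [0 9 8 6 6], max=9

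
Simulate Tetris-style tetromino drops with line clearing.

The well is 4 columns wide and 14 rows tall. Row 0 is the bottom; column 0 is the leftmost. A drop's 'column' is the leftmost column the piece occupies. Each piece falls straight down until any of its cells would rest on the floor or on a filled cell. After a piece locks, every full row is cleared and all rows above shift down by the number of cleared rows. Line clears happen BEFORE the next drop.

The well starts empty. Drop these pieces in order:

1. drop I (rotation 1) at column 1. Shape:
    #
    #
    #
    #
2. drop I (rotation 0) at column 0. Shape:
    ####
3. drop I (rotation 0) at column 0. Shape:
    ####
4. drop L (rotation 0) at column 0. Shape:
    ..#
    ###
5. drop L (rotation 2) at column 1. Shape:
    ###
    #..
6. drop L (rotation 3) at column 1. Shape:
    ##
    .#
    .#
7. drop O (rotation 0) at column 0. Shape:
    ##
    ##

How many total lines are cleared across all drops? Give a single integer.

Drop 1: I rot1 at col 1 lands with bottom-row=0; cleared 0 line(s) (total 0); column heights now [0 4 0 0], max=4
Drop 2: I rot0 at col 0 lands with bottom-row=4; cleared 1 line(s) (total 1); column heights now [0 4 0 0], max=4
Drop 3: I rot0 at col 0 lands with bottom-row=4; cleared 1 line(s) (total 2); column heights now [0 4 0 0], max=4
Drop 4: L rot0 at col 0 lands with bottom-row=4; cleared 0 line(s) (total 2); column heights now [5 5 6 0], max=6
Drop 5: L rot2 at col 1 lands with bottom-row=5; cleared 0 line(s) (total 2); column heights now [5 7 7 7], max=7
Drop 6: L rot3 at col 1 lands with bottom-row=7; cleared 0 line(s) (total 2); column heights now [5 10 10 7], max=10
Drop 7: O rot0 at col 0 lands with bottom-row=10; cleared 0 line(s) (total 2); column heights now [12 12 10 7], max=12

Answer: 2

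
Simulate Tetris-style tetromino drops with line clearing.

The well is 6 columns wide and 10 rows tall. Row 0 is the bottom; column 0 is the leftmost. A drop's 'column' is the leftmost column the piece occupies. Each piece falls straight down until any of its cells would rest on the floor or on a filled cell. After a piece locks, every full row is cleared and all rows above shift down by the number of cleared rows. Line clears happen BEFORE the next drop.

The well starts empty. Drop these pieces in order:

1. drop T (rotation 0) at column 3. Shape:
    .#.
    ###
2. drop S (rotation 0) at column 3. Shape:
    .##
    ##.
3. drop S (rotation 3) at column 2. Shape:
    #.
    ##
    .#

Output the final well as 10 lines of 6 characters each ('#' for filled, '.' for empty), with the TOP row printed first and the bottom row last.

Answer: ......
......
......
......
..#...
..##..
...###
...##.
....#.
...###

Derivation:
Drop 1: T rot0 at col 3 lands with bottom-row=0; cleared 0 line(s) (total 0); column heights now [0 0 0 1 2 1], max=2
Drop 2: S rot0 at col 3 lands with bottom-row=2; cleared 0 line(s) (total 0); column heights now [0 0 0 3 4 4], max=4
Drop 3: S rot3 at col 2 lands with bottom-row=3; cleared 0 line(s) (total 0); column heights now [0 0 6 5 4 4], max=6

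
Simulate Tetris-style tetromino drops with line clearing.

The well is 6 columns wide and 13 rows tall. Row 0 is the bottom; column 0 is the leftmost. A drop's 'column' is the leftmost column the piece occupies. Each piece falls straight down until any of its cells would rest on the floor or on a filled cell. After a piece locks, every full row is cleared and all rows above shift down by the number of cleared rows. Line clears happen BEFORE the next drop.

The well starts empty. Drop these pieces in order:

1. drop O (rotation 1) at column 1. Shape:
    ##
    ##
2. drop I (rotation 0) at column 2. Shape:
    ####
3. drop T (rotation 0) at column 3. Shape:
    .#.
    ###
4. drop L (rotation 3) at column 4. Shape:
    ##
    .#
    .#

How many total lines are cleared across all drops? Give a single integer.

Answer: 0

Derivation:
Drop 1: O rot1 at col 1 lands with bottom-row=0; cleared 0 line(s) (total 0); column heights now [0 2 2 0 0 0], max=2
Drop 2: I rot0 at col 2 lands with bottom-row=2; cleared 0 line(s) (total 0); column heights now [0 2 3 3 3 3], max=3
Drop 3: T rot0 at col 3 lands with bottom-row=3; cleared 0 line(s) (total 0); column heights now [0 2 3 4 5 4], max=5
Drop 4: L rot3 at col 4 lands with bottom-row=4; cleared 0 line(s) (total 0); column heights now [0 2 3 4 7 7], max=7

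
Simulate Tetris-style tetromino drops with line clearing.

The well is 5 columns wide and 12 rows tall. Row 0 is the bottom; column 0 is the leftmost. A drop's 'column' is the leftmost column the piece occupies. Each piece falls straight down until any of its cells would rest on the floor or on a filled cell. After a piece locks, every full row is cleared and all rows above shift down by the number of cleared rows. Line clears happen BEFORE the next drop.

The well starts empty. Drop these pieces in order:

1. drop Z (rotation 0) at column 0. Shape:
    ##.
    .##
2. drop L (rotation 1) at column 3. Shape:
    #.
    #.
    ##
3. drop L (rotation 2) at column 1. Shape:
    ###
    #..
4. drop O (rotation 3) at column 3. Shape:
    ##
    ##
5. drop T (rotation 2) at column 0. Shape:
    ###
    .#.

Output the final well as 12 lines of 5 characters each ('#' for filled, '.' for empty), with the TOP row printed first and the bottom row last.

Drop 1: Z rot0 at col 0 lands with bottom-row=0; cleared 0 line(s) (total 0); column heights now [2 2 1 0 0], max=2
Drop 2: L rot1 at col 3 lands with bottom-row=0; cleared 0 line(s) (total 0); column heights now [2 2 1 3 1], max=3
Drop 3: L rot2 at col 1 lands with bottom-row=2; cleared 0 line(s) (total 0); column heights now [2 4 4 4 1], max=4
Drop 4: O rot3 at col 3 lands with bottom-row=4; cleared 0 line(s) (total 0); column heights now [2 4 4 6 6], max=6
Drop 5: T rot2 at col 0 lands with bottom-row=4; cleared 1 line(s) (total 1); column heights now [2 5 4 5 5], max=5

Answer: .....
.....
.....
.....
.....
.....
.....
.#.##
.###.
.#.#.
##.#.
.####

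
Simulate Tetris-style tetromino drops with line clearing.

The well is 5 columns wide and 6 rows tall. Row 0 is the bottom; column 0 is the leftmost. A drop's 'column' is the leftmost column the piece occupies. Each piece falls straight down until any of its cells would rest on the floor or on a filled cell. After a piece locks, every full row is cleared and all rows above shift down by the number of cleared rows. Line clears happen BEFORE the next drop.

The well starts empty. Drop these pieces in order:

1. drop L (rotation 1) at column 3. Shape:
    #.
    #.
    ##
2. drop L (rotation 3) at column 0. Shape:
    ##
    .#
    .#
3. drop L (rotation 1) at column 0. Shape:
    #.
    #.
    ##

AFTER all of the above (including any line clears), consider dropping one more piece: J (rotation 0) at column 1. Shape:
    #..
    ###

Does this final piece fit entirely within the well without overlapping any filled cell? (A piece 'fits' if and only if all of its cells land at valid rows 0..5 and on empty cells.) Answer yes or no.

Drop 1: L rot1 at col 3 lands with bottom-row=0; cleared 0 line(s) (total 0); column heights now [0 0 0 3 1], max=3
Drop 2: L rot3 at col 0 lands with bottom-row=0; cleared 0 line(s) (total 0); column heights now [3 3 0 3 1], max=3
Drop 3: L rot1 at col 0 lands with bottom-row=3; cleared 0 line(s) (total 0); column heights now [6 4 0 3 1], max=6
Test piece J rot0 at col 1 (width 3): heights before test = [6 4 0 3 1]; fits = True

Answer: yes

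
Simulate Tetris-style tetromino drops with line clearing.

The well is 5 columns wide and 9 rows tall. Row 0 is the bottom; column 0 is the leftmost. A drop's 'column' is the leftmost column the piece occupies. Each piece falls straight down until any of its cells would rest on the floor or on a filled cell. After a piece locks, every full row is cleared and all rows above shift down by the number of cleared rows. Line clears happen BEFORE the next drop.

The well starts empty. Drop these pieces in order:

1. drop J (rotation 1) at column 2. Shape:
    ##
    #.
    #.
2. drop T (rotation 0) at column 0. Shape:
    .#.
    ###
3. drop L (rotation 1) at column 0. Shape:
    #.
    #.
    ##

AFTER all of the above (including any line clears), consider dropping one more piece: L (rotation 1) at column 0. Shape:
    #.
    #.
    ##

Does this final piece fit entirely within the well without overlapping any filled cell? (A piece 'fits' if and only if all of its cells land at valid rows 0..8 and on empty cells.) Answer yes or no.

Answer: no

Derivation:
Drop 1: J rot1 at col 2 lands with bottom-row=0; cleared 0 line(s) (total 0); column heights now [0 0 3 3 0], max=3
Drop 2: T rot0 at col 0 lands with bottom-row=3; cleared 0 line(s) (total 0); column heights now [4 5 4 3 0], max=5
Drop 3: L rot1 at col 0 lands with bottom-row=5; cleared 0 line(s) (total 0); column heights now [8 6 4 3 0], max=8
Test piece L rot1 at col 0 (width 2): heights before test = [8 6 4 3 0]; fits = False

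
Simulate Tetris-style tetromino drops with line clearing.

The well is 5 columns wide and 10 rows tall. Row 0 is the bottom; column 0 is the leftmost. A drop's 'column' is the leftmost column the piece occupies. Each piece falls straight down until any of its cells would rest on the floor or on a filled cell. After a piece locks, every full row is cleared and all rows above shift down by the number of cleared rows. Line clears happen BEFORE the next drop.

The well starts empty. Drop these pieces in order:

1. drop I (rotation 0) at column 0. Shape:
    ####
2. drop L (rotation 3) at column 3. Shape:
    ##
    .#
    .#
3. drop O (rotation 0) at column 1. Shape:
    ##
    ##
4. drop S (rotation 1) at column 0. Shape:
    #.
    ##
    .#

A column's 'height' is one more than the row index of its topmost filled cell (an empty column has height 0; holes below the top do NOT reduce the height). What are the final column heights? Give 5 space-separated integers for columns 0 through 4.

Drop 1: I rot0 at col 0 lands with bottom-row=0; cleared 0 line(s) (total 0); column heights now [1 1 1 1 0], max=1
Drop 2: L rot3 at col 3 lands with bottom-row=0; cleared 1 line(s) (total 1); column heights now [0 0 0 2 2], max=2
Drop 3: O rot0 at col 1 lands with bottom-row=0; cleared 0 line(s) (total 1); column heights now [0 2 2 2 2], max=2
Drop 4: S rot1 at col 0 lands with bottom-row=2; cleared 0 line(s) (total 1); column heights now [5 4 2 2 2], max=5

Answer: 5 4 2 2 2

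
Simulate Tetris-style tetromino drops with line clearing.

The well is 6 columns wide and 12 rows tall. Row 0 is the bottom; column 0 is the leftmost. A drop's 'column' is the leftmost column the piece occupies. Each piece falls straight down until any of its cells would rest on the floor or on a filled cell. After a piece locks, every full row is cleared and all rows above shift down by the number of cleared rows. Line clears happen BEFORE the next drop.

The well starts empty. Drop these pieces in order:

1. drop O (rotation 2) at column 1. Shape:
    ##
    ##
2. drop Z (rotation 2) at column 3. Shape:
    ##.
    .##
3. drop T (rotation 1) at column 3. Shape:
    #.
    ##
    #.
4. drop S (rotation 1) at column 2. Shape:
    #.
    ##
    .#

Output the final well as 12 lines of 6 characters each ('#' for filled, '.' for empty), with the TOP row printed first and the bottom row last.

Drop 1: O rot2 at col 1 lands with bottom-row=0; cleared 0 line(s) (total 0); column heights now [0 2 2 0 0 0], max=2
Drop 2: Z rot2 at col 3 lands with bottom-row=0; cleared 0 line(s) (total 0); column heights now [0 2 2 2 2 1], max=2
Drop 3: T rot1 at col 3 lands with bottom-row=2; cleared 0 line(s) (total 0); column heights now [0 2 2 5 4 1], max=5
Drop 4: S rot1 at col 2 lands with bottom-row=5; cleared 0 line(s) (total 0); column heights now [0 2 8 7 4 1], max=8

Answer: ......
......
......
......
..#...
..##..
...#..
...#..
...##.
...#..
.####.
.##.##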